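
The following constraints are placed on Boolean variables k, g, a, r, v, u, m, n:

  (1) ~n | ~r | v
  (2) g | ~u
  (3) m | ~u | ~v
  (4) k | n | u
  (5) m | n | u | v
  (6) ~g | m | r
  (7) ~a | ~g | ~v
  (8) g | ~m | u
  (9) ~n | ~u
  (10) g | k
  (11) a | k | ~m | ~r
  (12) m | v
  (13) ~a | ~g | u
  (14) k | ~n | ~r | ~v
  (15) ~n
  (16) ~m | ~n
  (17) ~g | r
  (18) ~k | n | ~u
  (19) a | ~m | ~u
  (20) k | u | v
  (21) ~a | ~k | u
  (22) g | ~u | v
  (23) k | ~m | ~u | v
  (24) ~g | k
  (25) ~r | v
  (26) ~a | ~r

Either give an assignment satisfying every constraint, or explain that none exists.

k=T, g=F, a=F, r=F, v=T, u=F, m=F, n=F

Unit clause (~n) forces n = False.
Set k = True.
  then (~k | n | ~u) forces u = False.
  then (~a | ~k | u) forces a = False.
Set g = False.
  then (g | ~m | u) forces m = False.
  then (m | v) forces v = True.
Set r = False.
All clauses satisfied.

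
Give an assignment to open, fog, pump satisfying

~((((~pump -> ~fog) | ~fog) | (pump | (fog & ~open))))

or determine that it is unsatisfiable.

open = True, fog = True, pump = False

  ~((((~pump -> ~fog) | ~fog) | (pump | (fog & ~open)))) = True
    ((~pump -> ~fog) | ~fog) | (pump | (fog & ~open)) = False
      (~pump -> ~fog) | ~fog = False
        ~pump -> ~fog = False
          ~pump = True
          ~fog = False
        ~fog = False
      pump | (fog & ~open) = False
        fog & ~open = False
          ~open = False
The formula evaluates to True.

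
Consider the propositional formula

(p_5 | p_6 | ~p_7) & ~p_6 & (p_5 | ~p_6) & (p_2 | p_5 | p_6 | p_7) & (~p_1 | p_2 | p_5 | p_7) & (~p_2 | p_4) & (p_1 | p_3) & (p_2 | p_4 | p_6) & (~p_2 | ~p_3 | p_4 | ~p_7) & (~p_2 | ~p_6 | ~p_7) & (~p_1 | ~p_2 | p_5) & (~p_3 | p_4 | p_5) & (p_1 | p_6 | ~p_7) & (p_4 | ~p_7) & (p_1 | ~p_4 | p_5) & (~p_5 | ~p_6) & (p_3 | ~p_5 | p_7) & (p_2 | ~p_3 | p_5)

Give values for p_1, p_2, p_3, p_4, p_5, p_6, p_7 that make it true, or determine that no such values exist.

p_1: True, p_2: False, p_3: False, p_4: True, p_5: True, p_6: False, p_7: True

Unit clause (~p_6) forces p_6 = False.
Set p_1 = True.
Set p_2 = False.
  then (p_2 | p_4 | p_6) forces p_4 = True.
Set p_3 = False.
Set p_5 = True.
  then (p_3 | ~p_5 | p_7) forces p_7 = True.
All clauses satisfied.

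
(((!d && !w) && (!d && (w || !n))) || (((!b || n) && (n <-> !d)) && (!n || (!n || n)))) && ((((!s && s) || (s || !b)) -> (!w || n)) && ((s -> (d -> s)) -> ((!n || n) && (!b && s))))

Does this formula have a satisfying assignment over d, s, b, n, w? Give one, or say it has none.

d = False, s = True, b = False, n = False, w = False

  ((!d && !w) && (!d && (w || !n))) || (((!b || n) && (n <-> !d)) && (!n || (!n || n))) = True
    (!d && !w) && (!d && (w || !n)) = True
      !d && !w = True
        !d = True
        !w = True
      !d && (w || !n) = True
        !d = True
        w || !n = True
          !n = True
    ((!b || n) && (n <-> !d)) && (!n || (!n || n)) = False
      (!b || n) && (n <-> !d) = False
        !b || n = True
          !b = True
        n <-> !d = False
          !d = True
      !n || (!n || n) = True
        !n = True
        !n || n = True
          !n = True
  (((!s && s) || (s || !b)) -> (!w || n)) && ((s -> (d -> s)) -> ((!n || n) && (!b && s))) = True
    ((!s && s) || (s || !b)) -> (!w || n) = True
      (!s && s) || (s || !b) = True
        !s && s = False
          !s = False
        s || !b = True
          !b = True
      !w || n = True
        !w = True
    (s -> (d -> s)) -> ((!n || n) && (!b && s)) = True
      s -> (d -> s) = True
        d -> s = True
      (!n || n) && (!b && s) = True
        !n || n = True
          !n = True
        !b && s = True
          !b = True
Both conjuncts True, so the formula holds.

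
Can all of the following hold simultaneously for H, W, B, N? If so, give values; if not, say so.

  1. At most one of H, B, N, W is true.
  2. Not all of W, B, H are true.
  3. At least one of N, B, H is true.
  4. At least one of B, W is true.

H: False, W: False, B: True, N: False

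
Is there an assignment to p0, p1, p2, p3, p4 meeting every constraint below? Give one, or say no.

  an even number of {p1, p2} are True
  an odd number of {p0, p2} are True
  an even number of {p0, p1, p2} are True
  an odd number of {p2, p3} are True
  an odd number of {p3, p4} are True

p0 = False; p1 = True; p2 = True; p3 = False; p4 = True

{p1, p2}: 2 true → even ✓
{p0, p2}: 1 true → odd ✓
{p0, p1, p2}: 2 true → even ✓
{p2, p3}: 1 true → odd ✓
{p3, p4}: 1 true → odd ✓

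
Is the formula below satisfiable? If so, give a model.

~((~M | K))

M = True; K = False

  ~((~M | K)) = True
    ~M | K = False
      ~M = False
The formula evaluates to True.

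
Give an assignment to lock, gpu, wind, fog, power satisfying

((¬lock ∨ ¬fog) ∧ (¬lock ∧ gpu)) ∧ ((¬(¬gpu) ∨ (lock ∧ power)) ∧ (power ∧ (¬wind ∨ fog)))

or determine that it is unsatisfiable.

lock: False; gpu: True; wind: False; fog: True; power: True

  (¬lock ∨ ¬fog) ∧ (¬lock ∧ gpu) = True
    ¬lock ∨ ¬fog = True
      ¬lock = True
      ¬fog = False
    ¬lock ∧ gpu = True
      ¬lock = True
  (¬(¬gpu) ∨ (lock ∧ power)) ∧ (power ∧ (¬wind ∨ fog)) = True
    ¬(¬gpu) ∨ (lock ∧ power) = True
      ¬(¬gpu) = True
        ¬gpu = False
      lock ∧ power = False
    power ∧ (¬wind ∨ fog) = True
      ¬wind ∨ fog = True
        ¬wind = True
Both conjuncts True, so the formula holds.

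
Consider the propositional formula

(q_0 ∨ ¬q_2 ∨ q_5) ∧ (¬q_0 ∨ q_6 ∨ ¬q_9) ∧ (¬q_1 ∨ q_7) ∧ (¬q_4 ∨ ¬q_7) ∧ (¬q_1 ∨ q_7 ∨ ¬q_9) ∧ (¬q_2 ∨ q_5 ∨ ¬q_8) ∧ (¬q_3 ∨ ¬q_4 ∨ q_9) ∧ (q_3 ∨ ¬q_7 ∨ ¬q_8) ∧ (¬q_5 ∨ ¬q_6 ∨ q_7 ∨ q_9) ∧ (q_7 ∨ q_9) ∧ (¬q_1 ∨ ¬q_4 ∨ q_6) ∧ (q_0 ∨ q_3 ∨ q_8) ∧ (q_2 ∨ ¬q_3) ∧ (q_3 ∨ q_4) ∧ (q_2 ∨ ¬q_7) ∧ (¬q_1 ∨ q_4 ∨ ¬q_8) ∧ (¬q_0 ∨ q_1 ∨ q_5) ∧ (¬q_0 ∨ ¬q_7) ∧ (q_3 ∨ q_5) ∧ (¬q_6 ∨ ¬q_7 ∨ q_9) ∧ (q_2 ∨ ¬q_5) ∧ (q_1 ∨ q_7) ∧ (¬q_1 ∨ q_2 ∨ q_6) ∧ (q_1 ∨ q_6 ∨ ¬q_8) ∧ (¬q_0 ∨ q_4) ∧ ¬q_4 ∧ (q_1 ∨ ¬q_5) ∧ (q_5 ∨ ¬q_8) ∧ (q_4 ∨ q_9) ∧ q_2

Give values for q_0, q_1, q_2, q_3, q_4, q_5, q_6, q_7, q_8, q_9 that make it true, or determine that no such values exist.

q_0=F, q_1=T, q_2=T, q_3=T, q_4=F, q_5=T, q_6=F, q_7=T, q_8=F, q_9=T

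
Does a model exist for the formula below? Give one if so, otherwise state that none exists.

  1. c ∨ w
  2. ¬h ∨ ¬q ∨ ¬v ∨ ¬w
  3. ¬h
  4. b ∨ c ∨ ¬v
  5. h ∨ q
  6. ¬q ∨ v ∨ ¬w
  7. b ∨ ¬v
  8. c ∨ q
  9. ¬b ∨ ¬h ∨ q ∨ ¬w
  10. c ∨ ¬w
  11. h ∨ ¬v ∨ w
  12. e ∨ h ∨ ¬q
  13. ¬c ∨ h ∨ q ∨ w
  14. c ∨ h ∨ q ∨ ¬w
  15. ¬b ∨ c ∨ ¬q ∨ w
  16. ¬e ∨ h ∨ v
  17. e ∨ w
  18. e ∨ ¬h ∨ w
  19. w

c: True, v: True, h: False, q: True, w: True, e: True, b: True

Unit clause (¬h) forces h = False.
In (h ∨ q) only q is left, so q = True.
In (e ∨ h ∨ ¬q) only e is left, so e = True.
In (¬e ∨ h ∨ v) only v is left, so v = True.
Unit clause (w) forces w = True.
In (b ∨ ¬v) only b is left, so b = True.
In (c ∨ ¬w) only c is left, so c = True.
All clauses satisfied.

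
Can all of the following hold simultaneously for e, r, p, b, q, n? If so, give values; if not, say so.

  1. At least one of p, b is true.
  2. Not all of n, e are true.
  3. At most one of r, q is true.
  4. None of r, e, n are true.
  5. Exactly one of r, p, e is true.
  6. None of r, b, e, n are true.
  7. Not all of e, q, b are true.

e = False, r = False, p = True, b = False, q = True, n = False

  (1) {p, b}: 1 true — at least one ✓
  (2) {n, e}: 0/2 true — not all ✓
  (3) {r, q}: 1 true — at most one ✓
  (4) {r, e, n}: 0 true — none ✓
  (5) {r, p, e}: 1 true — exactly one ✓
  (6) {r, b, e, n}: 0 true — none ✓
  (7) {e, q, b}: 1/3 true — not all ✓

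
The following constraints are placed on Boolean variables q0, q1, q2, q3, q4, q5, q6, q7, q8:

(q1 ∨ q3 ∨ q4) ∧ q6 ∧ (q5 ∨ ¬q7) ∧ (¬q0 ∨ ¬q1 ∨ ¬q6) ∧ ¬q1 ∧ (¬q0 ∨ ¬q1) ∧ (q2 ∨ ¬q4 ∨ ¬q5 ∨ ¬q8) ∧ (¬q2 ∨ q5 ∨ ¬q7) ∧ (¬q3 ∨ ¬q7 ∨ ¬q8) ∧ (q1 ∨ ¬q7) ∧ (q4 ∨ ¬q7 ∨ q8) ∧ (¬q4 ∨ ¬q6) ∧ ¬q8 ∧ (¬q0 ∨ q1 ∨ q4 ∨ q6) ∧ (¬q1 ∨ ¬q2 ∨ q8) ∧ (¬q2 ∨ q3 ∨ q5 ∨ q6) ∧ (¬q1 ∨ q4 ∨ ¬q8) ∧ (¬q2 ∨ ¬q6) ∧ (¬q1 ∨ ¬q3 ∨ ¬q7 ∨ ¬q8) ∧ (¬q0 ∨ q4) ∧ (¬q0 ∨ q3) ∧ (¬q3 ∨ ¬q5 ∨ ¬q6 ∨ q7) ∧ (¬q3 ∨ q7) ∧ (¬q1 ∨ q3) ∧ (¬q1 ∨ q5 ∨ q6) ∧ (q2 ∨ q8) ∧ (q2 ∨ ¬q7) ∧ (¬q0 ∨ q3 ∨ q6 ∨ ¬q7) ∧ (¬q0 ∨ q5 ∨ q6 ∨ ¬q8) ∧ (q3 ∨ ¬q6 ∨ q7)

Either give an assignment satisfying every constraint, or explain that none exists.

Case q1 = True:
  Clause (¬q1) is falsified — contradiction.
Case q1 = False:
  (q6) forces q6 = True.
  (q1 ∨ ¬q7) forces q7 = False.
  (¬q4 ∨ ¬q6) forces q4 = False.
  (q1 ∨ q3 ∨ q4) forces q3 = True.
  Clause (¬q3 ∨ q7) is falsified — contradiction.
Both cases fail, so the formula is unsatisfiable.

No satisfying assignment exists.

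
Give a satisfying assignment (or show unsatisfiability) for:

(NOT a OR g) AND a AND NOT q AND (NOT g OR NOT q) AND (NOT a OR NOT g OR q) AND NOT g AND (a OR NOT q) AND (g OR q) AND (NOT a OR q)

Case g = True:
  Clause (NOT g) is falsified — contradiction.
Case g = False:
  (NOT a OR g) forces a = False.
  Clause (a) is falsified — contradiction.
Both cases fail, so the formula is unsatisfiable.

No satisfying assignment exists.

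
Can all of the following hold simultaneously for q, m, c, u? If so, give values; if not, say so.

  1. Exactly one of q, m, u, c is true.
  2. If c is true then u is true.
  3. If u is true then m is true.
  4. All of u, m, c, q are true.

Unsatisfiable — no assignment works.

Case q = True:
  (1) with q=T forces m = False.
  Constraint (4) is violated (m=F) — contradiction.
Case q = False:
  Constraint (4) is violated (q=F) — contradiction.
Both cases fail — unsatisfiable.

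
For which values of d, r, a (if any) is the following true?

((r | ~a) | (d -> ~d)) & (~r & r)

UNSATISFIABLE

Case r = True: the conjunct ~r is False.
Case r = False: the conjunct r is False.
Both cases fail — unsatisfiable.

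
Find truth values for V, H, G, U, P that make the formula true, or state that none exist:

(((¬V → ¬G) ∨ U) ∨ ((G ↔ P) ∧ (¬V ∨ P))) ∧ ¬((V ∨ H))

V=F, H=F, G=F, U=T, P=T

  ((¬V → ¬G) ∨ U) ∨ ((G ↔ P) ∧ (¬V ∨ P)) = True
    (¬V → ¬G) ∨ U = True
      ¬V → ¬G = True
        ¬V = True
        ¬G = True
    (G ↔ P) ∧ (¬V ∨ P) = False
      G ↔ P = False
      ¬V ∨ P = True
        ¬V = True
  ¬((V ∨ H)) = True
    V ∨ H = False
Both conjuncts True, so the formula holds.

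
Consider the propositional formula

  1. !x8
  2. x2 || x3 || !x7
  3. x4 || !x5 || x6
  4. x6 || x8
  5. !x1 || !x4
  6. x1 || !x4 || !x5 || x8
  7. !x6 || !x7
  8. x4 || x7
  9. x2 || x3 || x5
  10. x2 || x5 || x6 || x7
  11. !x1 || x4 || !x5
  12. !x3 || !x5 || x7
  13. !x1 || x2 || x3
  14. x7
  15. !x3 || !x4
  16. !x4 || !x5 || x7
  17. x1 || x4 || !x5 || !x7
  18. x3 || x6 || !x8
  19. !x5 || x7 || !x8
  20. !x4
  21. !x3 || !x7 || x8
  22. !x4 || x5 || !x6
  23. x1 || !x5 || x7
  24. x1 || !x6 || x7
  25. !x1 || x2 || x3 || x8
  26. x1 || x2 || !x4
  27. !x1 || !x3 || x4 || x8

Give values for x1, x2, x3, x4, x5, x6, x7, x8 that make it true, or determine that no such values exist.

The formula is unsatisfiable.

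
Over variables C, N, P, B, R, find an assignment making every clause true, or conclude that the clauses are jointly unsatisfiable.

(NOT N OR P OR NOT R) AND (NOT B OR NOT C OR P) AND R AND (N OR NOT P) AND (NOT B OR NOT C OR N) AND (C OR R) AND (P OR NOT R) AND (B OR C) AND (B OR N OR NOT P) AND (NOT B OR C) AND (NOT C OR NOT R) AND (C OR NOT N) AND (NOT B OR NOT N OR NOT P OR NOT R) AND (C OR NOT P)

Unsatisfiable

Case C = True:
  (R) forces R = True.
  Clause (NOT C OR NOT R) is falsified — contradiction.
Case C = False:
  (R) forces R = True.
  (P OR NOT R) forces P = True.
  Clause (C OR NOT P) is falsified — contradiction.
Both cases fail, so the formula is unsatisfiable.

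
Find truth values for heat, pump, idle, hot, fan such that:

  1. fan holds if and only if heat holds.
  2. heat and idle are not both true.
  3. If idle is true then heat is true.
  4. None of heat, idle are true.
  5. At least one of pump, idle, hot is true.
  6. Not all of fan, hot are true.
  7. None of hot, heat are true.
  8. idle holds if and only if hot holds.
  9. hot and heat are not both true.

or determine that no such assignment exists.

heat=F, pump=T, idle=F, hot=F, fan=F

  (1) fan=F, heat=F — same ✓
  (2) heat=F, idle=F — not both ✓
  (3) idle=F ⇒ heat: vacuous ✓
  (4) {heat, idle}: 0 true — none ✓
  (5) {pump, idle, hot}: 1 true — at least one ✓
  (6) {fan, hot}: 0/2 true — not all ✓
  (7) {hot, heat}: 0 true — none ✓
  (8) idle=F, hot=F — same ✓
  (9) hot=F, heat=F — not both ✓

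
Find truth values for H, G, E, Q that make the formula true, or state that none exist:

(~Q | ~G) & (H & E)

H=T, G=F, E=T, Q=F

  ~Q | ~G = True
    ~Q = True
    ~G = True
  H & E = True
Both conjuncts True, so the formula holds.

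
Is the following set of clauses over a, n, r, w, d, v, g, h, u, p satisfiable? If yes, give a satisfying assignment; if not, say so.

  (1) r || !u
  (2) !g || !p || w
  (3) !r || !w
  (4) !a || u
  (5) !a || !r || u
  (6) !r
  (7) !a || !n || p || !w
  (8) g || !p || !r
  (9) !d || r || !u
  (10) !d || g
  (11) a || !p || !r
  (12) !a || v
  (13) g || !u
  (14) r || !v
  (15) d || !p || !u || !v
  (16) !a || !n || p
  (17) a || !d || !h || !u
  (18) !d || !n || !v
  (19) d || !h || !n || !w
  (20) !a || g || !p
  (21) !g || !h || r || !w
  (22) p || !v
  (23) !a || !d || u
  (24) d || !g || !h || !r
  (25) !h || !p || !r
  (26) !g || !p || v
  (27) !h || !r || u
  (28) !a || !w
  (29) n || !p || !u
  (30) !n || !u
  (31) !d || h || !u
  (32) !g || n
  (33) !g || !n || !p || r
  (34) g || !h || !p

Unit clause (!r) forces r = False.
In (r || !v) only !v is left, so v = False.
In (r || !u) only !u is left, so u = False.
In (!a || u) only !a is left, so a = False.
Set n = True.
Set w = False.
Set d = False.
Set g = False.
Set h = False.
Set p = False.
All clauses satisfied.

a = False, n = True, r = False, w = False, d = False, v = False, g = False, h = False, u = False, p = False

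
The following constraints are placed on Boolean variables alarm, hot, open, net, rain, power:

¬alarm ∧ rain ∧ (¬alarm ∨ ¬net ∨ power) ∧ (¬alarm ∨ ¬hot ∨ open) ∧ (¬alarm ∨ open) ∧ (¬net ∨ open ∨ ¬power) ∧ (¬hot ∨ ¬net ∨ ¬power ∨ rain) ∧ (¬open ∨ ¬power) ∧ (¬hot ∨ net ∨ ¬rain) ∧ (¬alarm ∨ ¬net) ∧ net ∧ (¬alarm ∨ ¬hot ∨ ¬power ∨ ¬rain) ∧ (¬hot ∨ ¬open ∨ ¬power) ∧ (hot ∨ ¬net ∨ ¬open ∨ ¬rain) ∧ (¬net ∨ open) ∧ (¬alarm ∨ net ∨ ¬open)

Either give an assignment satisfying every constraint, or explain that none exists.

Unit clause (¬alarm) forces alarm = False.
Unit clause (rain) forces rain = True.
Unit clause (net) forces net = True.
In (¬net ∨ open) only open is left, so open = True.
In (¬open ∨ ¬power) only ¬power is left, so power = False.
In (hot ∨ ¬net ∨ ¬open ∨ ¬rain) only hot is left, so hot = True.
All clauses satisfied.

alarm: False, hot: True, open: True, net: True, rain: True, power: False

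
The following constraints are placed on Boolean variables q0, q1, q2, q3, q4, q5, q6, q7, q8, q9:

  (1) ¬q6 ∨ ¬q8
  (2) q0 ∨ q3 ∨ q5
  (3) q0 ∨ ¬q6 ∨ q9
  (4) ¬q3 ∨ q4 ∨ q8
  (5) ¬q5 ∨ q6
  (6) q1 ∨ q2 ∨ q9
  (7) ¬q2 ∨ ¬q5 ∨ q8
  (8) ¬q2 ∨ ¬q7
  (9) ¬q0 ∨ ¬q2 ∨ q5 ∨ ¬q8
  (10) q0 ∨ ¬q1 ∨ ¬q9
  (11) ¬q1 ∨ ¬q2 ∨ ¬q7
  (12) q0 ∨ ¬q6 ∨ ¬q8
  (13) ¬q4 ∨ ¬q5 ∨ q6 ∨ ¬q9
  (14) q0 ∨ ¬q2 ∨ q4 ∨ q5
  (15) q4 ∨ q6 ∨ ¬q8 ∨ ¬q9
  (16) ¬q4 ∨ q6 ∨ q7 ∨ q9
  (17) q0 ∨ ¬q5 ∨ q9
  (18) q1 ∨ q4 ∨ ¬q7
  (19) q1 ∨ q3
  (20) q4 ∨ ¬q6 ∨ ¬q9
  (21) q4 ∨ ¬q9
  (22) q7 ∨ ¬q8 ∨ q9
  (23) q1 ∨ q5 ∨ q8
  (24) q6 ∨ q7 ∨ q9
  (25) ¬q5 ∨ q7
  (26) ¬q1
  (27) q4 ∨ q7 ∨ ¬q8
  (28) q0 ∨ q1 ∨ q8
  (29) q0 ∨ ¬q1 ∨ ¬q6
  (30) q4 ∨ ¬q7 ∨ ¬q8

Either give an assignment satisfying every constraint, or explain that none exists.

Unit clause (¬q1) forces q1 = False.
In (q1 ∨ q3) only q3 is left, so q3 = True.
Set q0 = False.
  then (q0 ∨ q1 ∨ q8) forces q8 = True.
  then (¬q6 ∨ ¬q8) forces q6 = False.
  then (¬q5 ∨ q6) forces q5 = False.
Set q2 = False.
  then (q1 ∨ q2 ∨ q9) forces q9 = True.
  then (q4 ∨ q6 ∨ ¬q8 ∨ ¬q9) forces q4 = True.
Set q7 = False.
All clauses satisfied.

q0 = False, q1 = False, q2 = False, q3 = True, q4 = True, q5 = False, q6 = False, q7 = False, q8 = True, q9 = True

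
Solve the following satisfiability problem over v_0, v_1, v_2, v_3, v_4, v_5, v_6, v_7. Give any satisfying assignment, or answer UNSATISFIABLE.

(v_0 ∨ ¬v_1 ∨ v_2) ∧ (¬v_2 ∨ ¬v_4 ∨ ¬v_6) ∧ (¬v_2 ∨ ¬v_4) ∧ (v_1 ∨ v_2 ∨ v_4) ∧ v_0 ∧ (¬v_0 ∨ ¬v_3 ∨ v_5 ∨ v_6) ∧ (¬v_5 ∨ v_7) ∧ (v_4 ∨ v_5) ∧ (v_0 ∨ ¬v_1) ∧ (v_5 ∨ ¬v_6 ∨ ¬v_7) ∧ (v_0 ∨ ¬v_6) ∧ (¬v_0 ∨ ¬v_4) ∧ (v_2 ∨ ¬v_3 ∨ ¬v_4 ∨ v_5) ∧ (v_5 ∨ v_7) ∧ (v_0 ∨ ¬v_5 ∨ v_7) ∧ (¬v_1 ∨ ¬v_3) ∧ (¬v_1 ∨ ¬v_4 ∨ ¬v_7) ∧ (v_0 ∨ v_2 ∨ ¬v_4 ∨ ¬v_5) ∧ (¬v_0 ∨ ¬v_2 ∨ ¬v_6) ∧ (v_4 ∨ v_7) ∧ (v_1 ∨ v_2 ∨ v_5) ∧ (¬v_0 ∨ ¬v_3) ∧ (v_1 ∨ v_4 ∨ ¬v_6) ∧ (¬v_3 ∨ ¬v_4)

v_0: True, v_1: False, v_2: True, v_3: False, v_4: False, v_5: True, v_6: False, v_7: True

Unit clause (v_0) forces v_0 = True.
In (¬v_0 ∨ ¬v_4) only ¬v_4 is left, so v_4 = False.
In (v_4 ∨ v_7) only v_7 is left, so v_7 = True.
In (¬v_0 ∨ ¬v_3) only ¬v_3 is left, so v_3 = False.
In (v_4 ∨ v_5) only v_5 is left, so v_5 = True.
Set v_1 = False.
  then (v_1 ∨ v_2 ∨ v_4) forces v_2 = True.
  then (¬v_0 ∨ ¬v_2 ∨ ¬v_6) forces v_6 = False.
All clauses satisfied.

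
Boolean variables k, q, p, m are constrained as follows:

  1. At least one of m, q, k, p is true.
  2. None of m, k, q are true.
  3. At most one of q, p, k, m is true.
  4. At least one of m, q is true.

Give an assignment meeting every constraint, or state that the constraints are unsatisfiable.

UNSATISFIABLE

Case q = True:
  Constraint (2) is violated (q=T) — contradiction.
Case q = False:
  (2) forces m = False.
  Constraint (4) is violated (m=F, q=F) — contradiction.
Both cases fail — unsatisfiable.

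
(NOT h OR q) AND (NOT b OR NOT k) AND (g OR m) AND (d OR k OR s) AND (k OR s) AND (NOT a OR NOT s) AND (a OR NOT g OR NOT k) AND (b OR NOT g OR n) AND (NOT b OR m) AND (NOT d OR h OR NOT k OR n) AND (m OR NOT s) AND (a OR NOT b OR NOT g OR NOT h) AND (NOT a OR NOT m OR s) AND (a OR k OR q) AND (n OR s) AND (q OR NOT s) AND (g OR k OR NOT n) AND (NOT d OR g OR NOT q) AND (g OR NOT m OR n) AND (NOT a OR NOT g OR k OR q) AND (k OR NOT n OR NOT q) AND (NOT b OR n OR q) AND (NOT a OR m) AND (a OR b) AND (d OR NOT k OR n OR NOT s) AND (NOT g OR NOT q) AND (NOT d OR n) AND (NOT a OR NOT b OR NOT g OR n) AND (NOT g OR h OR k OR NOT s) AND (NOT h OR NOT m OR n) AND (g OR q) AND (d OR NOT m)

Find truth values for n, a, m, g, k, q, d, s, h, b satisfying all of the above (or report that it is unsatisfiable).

No satisfying assignment exists.

Case k = True:
  (NOT b OR NOT k) forces b = False.
  (a OR b) forces a = True.
  (NOT a OR NOT s) forces s = False.
  (NOT a OR NOT m OR s) forces m = False.
  Clause (NOT a OR m) is falsified — contradiction.
Case k = False:
  (k OR s) forces s = True.
  (NOT a OR NOT s) forces a = False.
  (m OR NOT s) forces m = True.
  (a OR k OR q) forces q = True.
  (k OR NOT n OR NOT q) forces n = False.
  (g OR NOT m OR n) forces g = True.
  Clause (NOT g OR NOT q) is falsified — contradiction.
Both cases fail, so the formula is unsatisfiable.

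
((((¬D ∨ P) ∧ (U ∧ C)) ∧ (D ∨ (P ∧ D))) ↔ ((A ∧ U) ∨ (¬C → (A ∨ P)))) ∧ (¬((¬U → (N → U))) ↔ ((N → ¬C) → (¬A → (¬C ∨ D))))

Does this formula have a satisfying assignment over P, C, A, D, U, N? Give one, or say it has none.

P: False; C: False; A: False; D: False; U: False; N: True

  (((¬D ∨ P) ∧ (U ∧ C)) ∧ (D ∨ (P ∧ D))) ↔ ((A ∧ U) ∨ (¬C → (A ∨ P))) = True
    ((¬D ∨ P) ∧ (U ∧ C)) ∧ (D ∨ (P ∧ D)) = False
      (¬D ∨ P) ∧ (U ∧ C) = False
        ¬D ∨ P = True
          ¬D = True
        U ∧ C = False
      D ∨ (P ∧ D) = False
        P ∧ D = False
    (A ∧ U) ∨ (¬C → (A ∨ P)) = False
      A ∧ U = False
      ¬C → (A ∨ P) = False
        ¬C = True
        A ∨ P = False
  ¬((¬U → (N → U))) ↔ ((N → ¬C) → (¬A → (¬C ∨ D))) = True
    ¬((¬U → (N → U))) = True
      ¬U → (N → U) = False
        ¬U = True
        N → U = False
    (N → ¬C) → (¬A → (¬C ∨ D)) = True
      N → ¬C = True
        ¬C = True
      ¬A → (¬C ∨ D) = True
        ¬A = True
        ¬C ∨ D = True
          ¬C = True
Both conjuncts True, so the formula holds.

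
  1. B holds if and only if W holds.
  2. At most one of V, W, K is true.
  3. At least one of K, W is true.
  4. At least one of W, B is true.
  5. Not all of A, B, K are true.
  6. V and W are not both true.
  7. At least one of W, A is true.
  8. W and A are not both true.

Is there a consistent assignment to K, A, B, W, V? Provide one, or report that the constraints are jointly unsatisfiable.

K=F, A=F, B=T, W=T, V=F

  (1) B=T, W=T — same ✓
  (2) {V, W, K}: 1 true — at most one ✓
  (3) {K, W}: 1 true — at least one ✓
  (4) {W, B}: 2 true — at least one ✓
  (5) {A, B, K}: 1/3 true — not all ✓
  (6) V=F, W=T — not both ✓
  (7) {W, A}: 1 true — at least one ✓
  (8) W=T, A=F — not both ✓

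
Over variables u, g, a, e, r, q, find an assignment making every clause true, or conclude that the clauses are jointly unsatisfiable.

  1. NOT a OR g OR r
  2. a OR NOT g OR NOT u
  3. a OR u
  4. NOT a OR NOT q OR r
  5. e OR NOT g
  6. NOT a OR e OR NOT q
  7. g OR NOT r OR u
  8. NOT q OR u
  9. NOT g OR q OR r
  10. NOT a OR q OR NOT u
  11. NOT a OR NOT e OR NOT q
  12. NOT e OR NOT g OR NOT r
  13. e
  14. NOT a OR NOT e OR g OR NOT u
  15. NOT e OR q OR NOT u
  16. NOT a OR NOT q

u: True, g: False, a: False, e: True, r: True, q: True

Unit clause (e) forces e = True.
Set u = True.
  then (NOT e OR q OR NOT u) forces q = True.
  then (NOT a OR NOT q) forces a = False.
  then (a OR NOT g OR NOT u) forces g = False.
Set r = True.
All clauses satisfied.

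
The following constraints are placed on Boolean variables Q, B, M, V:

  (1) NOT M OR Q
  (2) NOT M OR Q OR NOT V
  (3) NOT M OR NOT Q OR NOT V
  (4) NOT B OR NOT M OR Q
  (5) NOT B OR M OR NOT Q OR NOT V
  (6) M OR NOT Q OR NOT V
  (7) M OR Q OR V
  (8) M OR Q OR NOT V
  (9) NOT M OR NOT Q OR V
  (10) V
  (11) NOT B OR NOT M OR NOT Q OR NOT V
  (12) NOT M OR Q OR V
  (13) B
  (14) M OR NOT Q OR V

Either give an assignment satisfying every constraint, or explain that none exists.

Case Q = True:
  (V) forces V = True.
  (NOT M OR NOT Q OR NOT V) forces M = False.
  Clause (M OR NOT Q OR NOT V) is falsified — contradiction.
Case Q = False:
  (NOT M OR Q) forces M = False.
  (M OR Q OR V) forces V = True.
  Clause (M OR Q OR NOT V) is falsified — contradiction.
Both cases fail, so the formula is unsatisfiable.

Unsatisfiable — no assignment works.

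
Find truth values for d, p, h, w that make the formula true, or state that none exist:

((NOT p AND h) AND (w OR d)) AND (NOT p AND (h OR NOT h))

d=T; p=F; h=T; w=F

  (NOT p AND h) AND (w OR d) = True
    NOT p AND h = True
      NOT p = True
    w OR d = True
  NOT p AND (h OR NOT h) = True
    NOT p = True
    h OR NOT h = True
      NOT h = False
Both conjuncts True, so the formula holds.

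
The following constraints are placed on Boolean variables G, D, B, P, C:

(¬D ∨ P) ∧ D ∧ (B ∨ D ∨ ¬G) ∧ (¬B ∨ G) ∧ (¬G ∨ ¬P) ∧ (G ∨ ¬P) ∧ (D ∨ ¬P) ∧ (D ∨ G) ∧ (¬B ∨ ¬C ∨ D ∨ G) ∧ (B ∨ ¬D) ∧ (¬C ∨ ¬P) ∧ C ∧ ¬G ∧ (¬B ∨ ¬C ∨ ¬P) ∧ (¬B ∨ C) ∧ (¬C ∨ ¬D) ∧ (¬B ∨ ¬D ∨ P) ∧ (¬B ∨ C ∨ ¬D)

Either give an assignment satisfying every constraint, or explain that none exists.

Case C = True:
  (D) forces D = True.
  Clause (¬C ∨ ¬D) is falsified — contradiction.
Case C = False:
  Clause (C) is falsified — contradiction.
Both cases fail, so the formula is unsatisfiable.

Unsatisfiable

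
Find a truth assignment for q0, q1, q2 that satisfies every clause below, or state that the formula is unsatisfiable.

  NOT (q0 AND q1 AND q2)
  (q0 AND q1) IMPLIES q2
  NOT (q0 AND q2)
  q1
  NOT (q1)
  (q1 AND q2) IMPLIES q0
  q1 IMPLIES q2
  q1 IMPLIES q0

Case q1 = True:
  Clause (NOT q1) is falsified — contradiction.
Case q1 = False:
  Clause (q1) is falsified — contradiction.
Both cases fail, so the formula is unsatisfiable.

The formula is unsatisfiable.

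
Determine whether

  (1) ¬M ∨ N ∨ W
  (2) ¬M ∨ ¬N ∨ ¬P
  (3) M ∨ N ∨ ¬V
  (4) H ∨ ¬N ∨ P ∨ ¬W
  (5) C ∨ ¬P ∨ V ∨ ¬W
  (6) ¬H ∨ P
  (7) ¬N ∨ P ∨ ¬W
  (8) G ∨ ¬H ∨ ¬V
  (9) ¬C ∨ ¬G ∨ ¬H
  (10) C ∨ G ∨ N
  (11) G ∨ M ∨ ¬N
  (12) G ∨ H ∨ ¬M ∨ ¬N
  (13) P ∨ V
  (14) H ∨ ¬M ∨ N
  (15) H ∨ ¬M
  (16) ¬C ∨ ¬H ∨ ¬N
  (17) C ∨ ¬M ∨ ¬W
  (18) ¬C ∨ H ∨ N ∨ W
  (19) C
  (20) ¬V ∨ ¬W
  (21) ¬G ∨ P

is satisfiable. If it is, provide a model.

Unit clause (C) forces C = True.
Set V = False.
  then (P ∨ V) forces P = True.
Set W = True.
Set N = False.
Set G = False.
Set H = True.
Set M = False.
All clauses satisfied.

V = False, W = True, N = False, G = False, H = True, C = True, M = False, P = True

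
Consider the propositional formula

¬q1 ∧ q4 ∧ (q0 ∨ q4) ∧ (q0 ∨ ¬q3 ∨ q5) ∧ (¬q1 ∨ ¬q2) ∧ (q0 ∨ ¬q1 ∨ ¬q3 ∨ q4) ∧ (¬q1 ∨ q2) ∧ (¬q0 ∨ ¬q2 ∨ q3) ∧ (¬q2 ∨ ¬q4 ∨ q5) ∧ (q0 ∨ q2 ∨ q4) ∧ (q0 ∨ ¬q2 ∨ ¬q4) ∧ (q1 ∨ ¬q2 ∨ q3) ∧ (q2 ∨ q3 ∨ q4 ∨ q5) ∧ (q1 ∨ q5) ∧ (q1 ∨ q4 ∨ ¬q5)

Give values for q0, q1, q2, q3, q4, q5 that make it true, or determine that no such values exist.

q0: True, q1: False, q2: False, q3: True, q4: True, q5: True

Unit clause (¬q1) forces q1 = False.
Unit clause (q4) forces q4 = True.
In (q1 ∨ q5) only q5 is left, so q5 = True.
Set q0 = True.
Set q2 = False.
Set q3 = True.
All clauses satisfied.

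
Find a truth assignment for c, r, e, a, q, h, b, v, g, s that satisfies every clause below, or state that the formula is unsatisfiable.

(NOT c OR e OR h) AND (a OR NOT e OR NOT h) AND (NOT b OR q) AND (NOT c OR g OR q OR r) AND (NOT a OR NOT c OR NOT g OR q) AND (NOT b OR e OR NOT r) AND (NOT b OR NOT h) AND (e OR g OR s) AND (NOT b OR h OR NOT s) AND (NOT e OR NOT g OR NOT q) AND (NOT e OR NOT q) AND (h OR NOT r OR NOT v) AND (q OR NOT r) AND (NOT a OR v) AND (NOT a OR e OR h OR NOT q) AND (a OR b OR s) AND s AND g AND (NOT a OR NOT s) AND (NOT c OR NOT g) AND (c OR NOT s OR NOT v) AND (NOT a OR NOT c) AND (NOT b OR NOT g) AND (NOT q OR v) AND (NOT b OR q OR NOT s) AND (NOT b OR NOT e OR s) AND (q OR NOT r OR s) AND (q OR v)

Unsatisfiable — no assignment works.

Case g = True:
  (s) forces s = True.
  (NOT a OR NOT s) forces a = False.
  (NOT c OR NOT g) forces c = False.
  (c OR NOT s OR NOT v) forces v = False.
  (NOT b OR NOT g) forces b = False.
  (NOT q OR v) forces q = False.
  Clause (q OR v) is falsified — contradiction.
Case g = False:
  Clause (g) is falsified — contradiction.
Both cases fail, so the formula is unsatisfiable.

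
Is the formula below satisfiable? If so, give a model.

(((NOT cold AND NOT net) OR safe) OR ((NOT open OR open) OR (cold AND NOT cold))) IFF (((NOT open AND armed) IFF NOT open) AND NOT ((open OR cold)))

armed = True; cold = False; safe = True; open = False; net = False

  (((NOT cold AND NOT net) OR safe) OR ((NOT open OR open) OR (cold AND NOT cold))) IFF (((NOT open AND armed) IFF NOT open) AND NOT ((open OR cold))) = True
    ((NOT cold AND NOT net) OR safe) OR ((NOT open OR open) OR (cold AND NOT cold)) = True
      (NOT cold AND NOT net) OR safe = True
        NOT cold AND NOT net = True
          NOT cold = True
          NOT net = True
      (NOT open OR open) OR (cold AND NOT cold) = True
        NOT open OR open = True
          NOT open = True
        cold AND NOT cold = False
          NOT cold = True
    ((NOT open AND armed) IFF NOT open) AND NOT ((open OR cold)) = True
      (NOT open AND armed) IFF NOT open = True
        NOT open AND armed = True
          NOT open = True
        NOT open = True
      NOT ((open OR cold)) = True
        open OR cold = False
The formula evaluates to True.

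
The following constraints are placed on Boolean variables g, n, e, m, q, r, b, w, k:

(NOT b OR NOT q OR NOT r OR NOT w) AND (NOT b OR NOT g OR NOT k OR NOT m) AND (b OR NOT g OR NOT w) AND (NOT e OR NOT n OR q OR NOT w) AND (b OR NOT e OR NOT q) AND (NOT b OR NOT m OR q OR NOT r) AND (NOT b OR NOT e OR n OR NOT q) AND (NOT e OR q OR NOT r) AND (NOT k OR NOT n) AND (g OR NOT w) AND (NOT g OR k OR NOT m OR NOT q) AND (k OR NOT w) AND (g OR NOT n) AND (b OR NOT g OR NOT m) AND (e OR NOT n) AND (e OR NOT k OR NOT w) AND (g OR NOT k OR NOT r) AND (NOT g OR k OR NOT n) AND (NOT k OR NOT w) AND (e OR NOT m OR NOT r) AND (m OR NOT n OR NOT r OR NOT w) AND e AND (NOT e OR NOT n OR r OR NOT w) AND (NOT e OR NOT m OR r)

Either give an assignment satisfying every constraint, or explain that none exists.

g=T, n=F, e=T, m=F, q=F, r=F, b=T, w=F, k=F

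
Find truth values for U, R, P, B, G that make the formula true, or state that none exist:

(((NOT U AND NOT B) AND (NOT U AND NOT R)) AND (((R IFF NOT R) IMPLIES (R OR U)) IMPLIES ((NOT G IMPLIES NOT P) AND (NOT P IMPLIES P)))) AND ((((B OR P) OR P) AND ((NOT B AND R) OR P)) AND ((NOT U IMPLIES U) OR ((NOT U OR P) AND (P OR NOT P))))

U = False, R = False, P = True, B = False, G = True

  ((NOT U AND NOT B) AND (NOT U AND NOT R)) AND (((R IFF NOT R) IMPLIES (R OR U)) IMPLIES ((NOT G IMPLIES NOT P) AND (NOT P IMPLIES P))) = True
    (NOT U AND NOT B) AND (NOT U AND NOT R) = True
      NOT U AND NOT B = True
        NOT U = True
        NOT B = True
      NOT U AND NOT R = True
        NOT U = True
        NOT R = True
    ((R IFF NOT R) IMPLIES (R OR U)) IMPLIES ((NOT G IMPLIES NOT P) AND (NOT P IMPLIES P)) = True
      (R IFF NOT R) IMPLIES (R OR U) = True
        R IFF NOT R = False
          NOT R = True
        R OR U = False
      (NOT G IMPLIES NOT P) AND (NOT P IMPLIES P) = True
        NOT G IMPLIES NOT P = True
          NOT G = False
          NOT P = False
        NOT P IMPLIES P = True
          NOT P = False
  (((B OR P) OR P) AND ((NOT B AND R) OR P)) AND ((NOT U IMPLIES U) OR ((NOT U OR P) AND (P OR NOT P))) = True
    ((B OR P) OR P) AND ((NOT B AND R) OR P) = True
      (B OR P) OR P = True
        B OR P = True
      (NOT B AND R) OR P = True
        NOT B AND R = False
          NOT B = True
    (NOT U IMPLIES U) OR ((NOT U OR P) AND (P OR NOT P)) = True
      NOT U IMPLIES U = False
        NOT U = True
      (NOT U OR P) AND (P OR NOT P) = True
        NOT U OR P = True
          NOT U = True
        P OR NOT P = True
          NOT P = False
Both conjuncts True, so the formula holds.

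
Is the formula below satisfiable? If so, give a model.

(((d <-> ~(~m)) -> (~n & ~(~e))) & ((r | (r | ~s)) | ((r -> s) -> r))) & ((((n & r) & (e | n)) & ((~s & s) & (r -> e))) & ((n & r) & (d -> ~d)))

UNSATISFIABLE

Case s = True: the conjunct ~s is False.
Case s = False: the conjunct s is False.
Both cases fail — unsatisfiable.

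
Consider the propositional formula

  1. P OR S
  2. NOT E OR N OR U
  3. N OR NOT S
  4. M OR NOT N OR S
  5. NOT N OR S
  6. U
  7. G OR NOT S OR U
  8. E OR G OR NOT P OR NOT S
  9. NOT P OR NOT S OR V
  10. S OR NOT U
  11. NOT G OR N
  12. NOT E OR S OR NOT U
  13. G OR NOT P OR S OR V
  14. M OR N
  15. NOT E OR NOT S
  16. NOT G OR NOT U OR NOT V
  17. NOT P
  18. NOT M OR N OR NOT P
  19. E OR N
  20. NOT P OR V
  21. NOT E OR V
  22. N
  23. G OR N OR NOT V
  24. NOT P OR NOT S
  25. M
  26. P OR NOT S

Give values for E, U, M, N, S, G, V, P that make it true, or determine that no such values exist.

The formula is unsatisfiable.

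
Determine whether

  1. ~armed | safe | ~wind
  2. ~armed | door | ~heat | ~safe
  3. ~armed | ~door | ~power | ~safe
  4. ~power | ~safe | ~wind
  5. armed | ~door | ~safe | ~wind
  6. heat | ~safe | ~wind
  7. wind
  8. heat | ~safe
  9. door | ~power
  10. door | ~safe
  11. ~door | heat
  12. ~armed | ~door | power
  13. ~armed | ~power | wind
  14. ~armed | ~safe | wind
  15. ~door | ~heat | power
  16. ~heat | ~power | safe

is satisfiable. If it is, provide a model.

Unit clause (wind) forces wind = True.
Try armed = True:
  (~armed | safe | ~wind) forces safe = True.
  (~power | ~safe | ~wind) forces power = False.
  (heat | ~safe | ~wind) forces heat = True.
  (~armed | door | ~heat | ~safe) forces door = True.
  clause (~armed | ~door | power) is falsified — backtrack.
So armed = False.
Set door = False.
  then (door | ~power) forces power = False.
  then (door | ~safe) forces safe = False.
Set heat = True.
All clauses satisfied.

armed = False, wind = True, door = False, power = False, safe = False, heat = True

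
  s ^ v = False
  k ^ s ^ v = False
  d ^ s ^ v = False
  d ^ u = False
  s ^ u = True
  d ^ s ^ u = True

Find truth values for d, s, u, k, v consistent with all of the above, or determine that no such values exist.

d = False, s = True, u = False, k = False, v = True

s ^ v = T ^ T = False ✓
k ^ s ^ v = F ^ T ^ T = False ✓
d ^ s ^ v = F ^ T ^ T = False ✓
d ^ u = F ^ F = False ✓
s ^ u = T ^ F = True ✓
d ^ s ^ u = F ^ T ^ F = True ✓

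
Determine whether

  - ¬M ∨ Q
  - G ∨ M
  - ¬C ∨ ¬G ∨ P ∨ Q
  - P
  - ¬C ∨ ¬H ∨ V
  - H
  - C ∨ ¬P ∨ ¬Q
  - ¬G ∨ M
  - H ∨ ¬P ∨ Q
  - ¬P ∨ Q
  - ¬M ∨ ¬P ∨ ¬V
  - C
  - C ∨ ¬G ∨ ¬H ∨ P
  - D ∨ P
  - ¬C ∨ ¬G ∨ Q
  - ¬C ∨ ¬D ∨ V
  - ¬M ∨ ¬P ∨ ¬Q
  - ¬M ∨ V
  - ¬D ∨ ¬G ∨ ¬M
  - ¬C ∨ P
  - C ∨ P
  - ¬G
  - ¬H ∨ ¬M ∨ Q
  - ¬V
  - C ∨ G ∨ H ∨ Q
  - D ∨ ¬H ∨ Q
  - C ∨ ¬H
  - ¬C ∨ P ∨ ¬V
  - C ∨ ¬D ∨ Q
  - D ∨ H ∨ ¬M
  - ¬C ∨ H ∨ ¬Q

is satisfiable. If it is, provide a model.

The formula is unsatisfiable.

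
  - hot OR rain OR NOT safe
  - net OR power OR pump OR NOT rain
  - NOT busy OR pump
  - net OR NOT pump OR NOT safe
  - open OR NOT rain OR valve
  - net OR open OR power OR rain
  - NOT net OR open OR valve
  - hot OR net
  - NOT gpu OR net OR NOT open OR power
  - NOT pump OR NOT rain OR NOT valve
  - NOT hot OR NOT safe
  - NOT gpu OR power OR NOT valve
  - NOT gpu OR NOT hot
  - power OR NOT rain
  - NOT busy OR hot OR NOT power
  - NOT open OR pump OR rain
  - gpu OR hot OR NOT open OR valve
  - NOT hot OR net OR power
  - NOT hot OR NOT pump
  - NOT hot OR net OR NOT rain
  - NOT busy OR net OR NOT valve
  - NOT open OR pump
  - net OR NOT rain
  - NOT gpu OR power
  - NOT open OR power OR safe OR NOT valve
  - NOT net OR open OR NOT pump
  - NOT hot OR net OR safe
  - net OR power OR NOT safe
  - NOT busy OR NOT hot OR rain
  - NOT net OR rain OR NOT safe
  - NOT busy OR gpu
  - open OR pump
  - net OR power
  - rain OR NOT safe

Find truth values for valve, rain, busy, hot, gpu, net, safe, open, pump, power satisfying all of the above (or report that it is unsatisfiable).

Set valve = False.
Set rain = True.
  then (open OR NOT rain OR valve) forces open = True.
  then (power OR NOT rain) forces power = True.
  then (NOT open OR pump) forces pump = True.
  then (net OR NOT rain) forces net = True.
  then (NOT hot OR NOT pump) forces hot = False.
  then (NOT busy OR hot OR NOT power) forces busy = False.
  then (gpu OR hot OR NOT open OR valve) forces gpu = True.
Set safe = True.
All clauses satisfied.

valve = False, rain = True, busy = False, hot = False, gpu = True, net = True, safe = True, open = True, pump = True, power = True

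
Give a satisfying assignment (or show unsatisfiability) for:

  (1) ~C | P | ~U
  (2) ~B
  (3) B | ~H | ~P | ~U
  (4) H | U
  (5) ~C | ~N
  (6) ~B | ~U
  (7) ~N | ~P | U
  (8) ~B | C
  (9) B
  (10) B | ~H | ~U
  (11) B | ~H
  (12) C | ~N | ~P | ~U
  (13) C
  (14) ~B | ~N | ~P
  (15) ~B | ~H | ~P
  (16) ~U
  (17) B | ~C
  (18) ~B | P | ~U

No satisfying assignment exists.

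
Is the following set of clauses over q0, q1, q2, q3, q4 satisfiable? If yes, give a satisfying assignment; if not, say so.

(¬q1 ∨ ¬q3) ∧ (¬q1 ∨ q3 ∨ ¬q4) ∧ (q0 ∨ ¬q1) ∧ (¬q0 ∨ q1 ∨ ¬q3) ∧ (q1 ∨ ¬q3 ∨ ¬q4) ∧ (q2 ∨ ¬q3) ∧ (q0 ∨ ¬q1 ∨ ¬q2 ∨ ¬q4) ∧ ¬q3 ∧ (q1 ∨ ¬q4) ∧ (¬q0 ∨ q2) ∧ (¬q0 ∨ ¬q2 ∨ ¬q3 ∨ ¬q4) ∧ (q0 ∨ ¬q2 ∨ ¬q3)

Unit clause (¬q3) forces q3 = False.
Set q0 = False.
  then (q0 ∨ ¬q1) forces q1 = False.
  then (q1 ∨ ¬q4) forces q4 = False.
Set q2 = True.
All clauses satisfied.

q0 = False, q1 = False, q2 = True, q3 = False, q4 = False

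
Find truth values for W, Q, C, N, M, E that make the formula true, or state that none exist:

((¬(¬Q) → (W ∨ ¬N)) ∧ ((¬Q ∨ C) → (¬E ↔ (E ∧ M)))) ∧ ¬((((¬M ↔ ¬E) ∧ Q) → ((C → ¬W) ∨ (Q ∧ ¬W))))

Unsatisfiable — no assignment works.

Case W = True: the formula simplifies to ((¬Q ∨ C) → (¬E ↔ (E ∧ M))) ∧ ¬((((¬M ↔ ¬E) ∧ Q) → ¬C)).
  C = True: simplifies to (¬E ↔ (E ∧ M)) ∧ ¬(¬(((¬M ↔ ¬E) ∧ Q))).
    E = True: simplifies to ¬M ∧ ¬(¬((M ∧ Q))).
      M = True: the conjunct ¬M is False.
      M = False: the conjunct ¬(¬((M ∧ Q))) becomes ¬(¬False) = False.
    E = False: the conjunct ¬E ↔ (E ∧ M) becomes ¬False ↔ (False ∧ M) = False.
  C = False: the conjunct ¬((((¬M ↔ ¬E) ∧ Q) → ¬C)) becomes ¬((((¬M ↔ ¬E) ∧ Q) → True)) = False.
Case W = False: the conjunct ¬((((¬M ↔ ¬E) ∧ Q) → ((C → ¬W) ∨ (Q ∧ ¬W)))) becomes ¬((((¬M ↔ ¬E) ∧ Q) → True)) = False.
Both cases fail — unsatisfiable.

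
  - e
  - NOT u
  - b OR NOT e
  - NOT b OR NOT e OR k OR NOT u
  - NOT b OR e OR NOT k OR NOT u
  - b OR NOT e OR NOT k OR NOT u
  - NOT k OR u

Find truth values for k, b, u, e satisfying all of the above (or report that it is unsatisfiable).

k: False; b: True; u: False; e: True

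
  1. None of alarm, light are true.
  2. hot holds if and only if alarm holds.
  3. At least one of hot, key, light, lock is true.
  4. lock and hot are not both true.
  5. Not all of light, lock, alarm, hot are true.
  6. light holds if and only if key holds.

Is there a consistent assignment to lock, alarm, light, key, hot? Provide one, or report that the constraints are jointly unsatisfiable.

lock = True, alarm = False, light = False, key = False, hot = False

  (1) {alarm, light}: 0 true — none ✓
  (2) hot=F, alarm=F — same ✓
  (3) {hot, key, light, lock}: 1 true — at least one ✓
  (4) lock=T, hot=F — not both ✓
  (5) {light, lock, alarm, hot}: 1/4 true — not all ✓
  (6) light=F, key=F — same ✓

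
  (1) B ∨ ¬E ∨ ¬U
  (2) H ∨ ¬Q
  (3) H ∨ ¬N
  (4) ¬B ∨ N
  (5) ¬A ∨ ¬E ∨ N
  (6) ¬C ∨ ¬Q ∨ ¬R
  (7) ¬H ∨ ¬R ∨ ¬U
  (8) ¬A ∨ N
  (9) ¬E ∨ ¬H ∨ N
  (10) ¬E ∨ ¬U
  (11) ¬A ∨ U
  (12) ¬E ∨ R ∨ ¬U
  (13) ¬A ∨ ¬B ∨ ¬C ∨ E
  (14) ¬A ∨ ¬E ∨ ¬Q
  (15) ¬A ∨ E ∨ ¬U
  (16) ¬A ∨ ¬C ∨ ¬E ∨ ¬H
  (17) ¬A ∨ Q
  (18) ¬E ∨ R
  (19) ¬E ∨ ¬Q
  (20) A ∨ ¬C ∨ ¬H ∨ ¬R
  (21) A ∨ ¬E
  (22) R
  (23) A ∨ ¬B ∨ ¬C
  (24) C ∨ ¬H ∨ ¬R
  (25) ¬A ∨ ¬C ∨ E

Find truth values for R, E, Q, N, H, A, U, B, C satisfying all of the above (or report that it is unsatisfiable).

Unit clause (R) forces R = True.
Set E = False.
Try Q = True:
  (H ∨ ¬Q) forces H = True.
  (¬C ∨ ¬Q ∨ ¬R) forces C = False.
  clause (C ∨ ¬H ∨ ¬R) is falsified — backtrack.
So Q = False.
  then (¬A ∨ Q) forces A = False.
Set N = False.
  then (¬B ∨ N) forces B = False.
Set H = False.
Set U = False.
Set C = True.
All clauses satisfied.

R = True, E = False, Q = False, N = False, H = False, A = False, U = False, B = False, C = True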